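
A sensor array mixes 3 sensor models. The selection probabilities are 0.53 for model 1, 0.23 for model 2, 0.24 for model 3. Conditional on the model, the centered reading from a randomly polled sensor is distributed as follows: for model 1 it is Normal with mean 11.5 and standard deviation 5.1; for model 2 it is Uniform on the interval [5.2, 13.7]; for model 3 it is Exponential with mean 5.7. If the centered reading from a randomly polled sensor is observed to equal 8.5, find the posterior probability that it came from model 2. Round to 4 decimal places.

Likelihoods f(8.5 | ·): 1: 0.0657964; 2: 0.117647; 3: 0.0394905.
Posterior ∝ prior × likelihood. Numerator for 2: 0.23·0.117647 = 0.0270588.
Normalizing constant: 0.53·0.0657964 + 0.23·0.117647 + 0.24·0.0394905 = 0.0714087.
P(2 | observation) = 0.0270588 / 0.0714087 = 0.378929.

0.3789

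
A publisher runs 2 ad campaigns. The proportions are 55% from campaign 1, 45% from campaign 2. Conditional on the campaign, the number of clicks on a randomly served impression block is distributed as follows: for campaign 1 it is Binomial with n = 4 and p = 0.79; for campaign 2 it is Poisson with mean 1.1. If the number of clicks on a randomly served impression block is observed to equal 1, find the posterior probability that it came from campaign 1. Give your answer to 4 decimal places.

0.0890

Likelihoods P(X=1 | ·): 1: 0.0292648; 2: 0.366158.
Posterior ∝ prior × likelihood. Numerator for 1: 0.55·0.0292648 = 0.0160956.
Normalizing constant: 0.55·0.0292648 + 0.45·0.366158 = 0.180867.
P(1 | observation) = 0.0160956 / 0.180867 = 0.0889916.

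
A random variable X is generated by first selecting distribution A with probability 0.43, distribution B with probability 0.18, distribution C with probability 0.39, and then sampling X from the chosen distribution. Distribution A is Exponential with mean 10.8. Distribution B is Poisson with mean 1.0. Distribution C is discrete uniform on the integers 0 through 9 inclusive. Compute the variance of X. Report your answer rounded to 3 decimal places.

68.502

Per component, A: μ=10.8, E[X²]=233.28; B: μ=1, E[X²]=2; C: μ=4.5, E[X²]=28.5.
E[X] = 0.43·10.8 + 0.18·1 + 0.39·4.5 = 6.579.
E[X²] = 0.43·233.28 + 0.18·2 + 0.39·28.5 = 111.785.
Var(X) = E[X²] − (E[X])² = 111.785 − 43.2832 = 68.5022.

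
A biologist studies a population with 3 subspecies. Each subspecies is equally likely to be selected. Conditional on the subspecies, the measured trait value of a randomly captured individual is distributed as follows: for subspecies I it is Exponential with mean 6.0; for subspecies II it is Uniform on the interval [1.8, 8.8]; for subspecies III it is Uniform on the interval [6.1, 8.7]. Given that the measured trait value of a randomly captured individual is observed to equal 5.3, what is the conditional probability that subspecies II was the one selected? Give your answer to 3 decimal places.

Likelihoods f(5.3 | ·): I: 0.0689004; II: 0.142857; III: 0.
Posterior ∝ prior × likelihood. Numerator for II: 0.333333·0.142857 = 0.047619.
Normalizing constant: 0.333333·0.0689004 + 0.333333·0.142857 + 0.333333·0 = 0.0705859.
P(II | observation) = 0.047619 / 0.0705859 = 0.674626.

0.675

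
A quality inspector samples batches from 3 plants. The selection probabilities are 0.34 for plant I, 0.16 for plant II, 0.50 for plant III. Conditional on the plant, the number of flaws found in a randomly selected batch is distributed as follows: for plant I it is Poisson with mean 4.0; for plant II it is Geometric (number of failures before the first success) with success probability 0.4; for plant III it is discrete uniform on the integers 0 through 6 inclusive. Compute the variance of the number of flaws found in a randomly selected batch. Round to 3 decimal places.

4.650

Per component, I: μ=4, E[X²]=20; II: μ=1.5, E[X²]=6; III: μ=3, E[X²]=13.
E[X] = 0.34·4 + 0.16·1.5 + 0.5·3 = 3.1.
E[X²] = 0.34·20 + 0.16·6 + 0.5·13 = 14.26.
Var(X) = E[X²] − (E[X])² = 14.26 − 9.61 = 4.65.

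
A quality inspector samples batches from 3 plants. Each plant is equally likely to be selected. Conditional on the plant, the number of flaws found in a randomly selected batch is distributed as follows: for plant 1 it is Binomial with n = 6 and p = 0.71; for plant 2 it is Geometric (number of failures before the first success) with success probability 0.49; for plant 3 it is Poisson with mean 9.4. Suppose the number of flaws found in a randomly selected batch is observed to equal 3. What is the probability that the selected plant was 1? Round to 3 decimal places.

0.695

Likelihoods P(X=3 | ·): 1: 0.174582; 2: 0.064999; 3: 0.0114515.
Posterior ∝ prior × likelihood. Numerator for 1: 0.333333·0.174582 = 0.0581939.
Normalizing constant: 0.333333·0.174582 + 0.333333·0.064999 + 0.333333·0.0114515 = 0.0836775.
P(1 | observation) = 0.0581939 / 0.0836775 = 0.695455.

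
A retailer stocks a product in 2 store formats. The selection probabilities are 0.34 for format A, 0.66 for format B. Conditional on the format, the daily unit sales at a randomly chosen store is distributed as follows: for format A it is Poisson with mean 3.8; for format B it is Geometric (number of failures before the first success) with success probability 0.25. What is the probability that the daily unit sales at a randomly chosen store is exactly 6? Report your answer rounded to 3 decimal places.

Conditional on each format, P(X = 6): A: 0.0935513; B: 0.0444946.
By total probability, P(X = 6) = 0.34·0.0935513 + 0.66·0.0444946 = 0.0611739.

0.061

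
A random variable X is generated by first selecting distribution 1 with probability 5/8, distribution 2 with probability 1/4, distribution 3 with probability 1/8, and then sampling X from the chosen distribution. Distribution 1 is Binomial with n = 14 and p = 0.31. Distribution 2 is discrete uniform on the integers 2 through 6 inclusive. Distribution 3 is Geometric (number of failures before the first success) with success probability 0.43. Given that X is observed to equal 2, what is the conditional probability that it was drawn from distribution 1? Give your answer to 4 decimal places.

0.4855

Likelihoods P(X=2 | ·): 1: 0.101848; 2: 0.2; 3: 0.139707.
Posterior ∝ prior × likelihood. Numerator for 1: 0.625·0.101848 = 0.0636552.
Normalizing constant: 0.625·0.101848 + 0.25·0.2 + 0.125·0.139707 = 0.131119.
P(1 | observation) = 0.0636552 / 0.131119 = 0.485478.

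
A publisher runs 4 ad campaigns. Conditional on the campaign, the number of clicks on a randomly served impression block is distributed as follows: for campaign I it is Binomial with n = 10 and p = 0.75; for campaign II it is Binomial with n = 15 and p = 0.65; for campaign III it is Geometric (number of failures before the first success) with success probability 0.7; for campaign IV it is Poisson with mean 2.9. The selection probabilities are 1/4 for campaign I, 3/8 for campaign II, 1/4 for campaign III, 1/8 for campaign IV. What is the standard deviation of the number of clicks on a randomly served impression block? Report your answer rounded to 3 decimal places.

Per component, I: μ=7.5, E[X²]=58.125; II: μ=9.75, E[X²]=98.475; III: μ=0.428571, E[X²]=0.795918; IV: μ=2.9, E[X²]=11.31.
E[X] = 0.25·7.5 + 0.375·9.75 + 0.25·0.428571 + 0.125·2.9 = 6.00089.
E[X²] = 0.25·58.125 + 0.375·98.475 + 0.25·0.795918 + 0.125·11.31 = 53.0721.
Var(X) = E[X²] − (E[X])² = 53.0721 − 36.0107 = 17.0614.
SD(X) = √17.0614 = 4.13054.

4.131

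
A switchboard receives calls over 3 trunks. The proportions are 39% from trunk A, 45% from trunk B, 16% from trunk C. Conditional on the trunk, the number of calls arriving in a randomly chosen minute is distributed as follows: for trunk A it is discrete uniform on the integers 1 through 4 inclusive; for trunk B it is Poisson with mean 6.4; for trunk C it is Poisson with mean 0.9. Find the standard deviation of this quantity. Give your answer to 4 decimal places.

Per component, A: μ=2.5, E[X²]=7.5; B: μ=6.4, E[X²]=47.36; C: μ=0.9, E[X²]=1.71.
E[X] = 0.39·2.5 + 0.45·6.4 + 0.16·0.9 = 3.999.
E[X²] = 0.39·7.5 + 0.45·47.36 + 0.16·1.71 = 24.5106.
Var(X) = E[X²] − (E[X])² = 24.5106 − 15.992 = 8.5186.
SD(X) = √8.5186 = 2.91866.

2.9187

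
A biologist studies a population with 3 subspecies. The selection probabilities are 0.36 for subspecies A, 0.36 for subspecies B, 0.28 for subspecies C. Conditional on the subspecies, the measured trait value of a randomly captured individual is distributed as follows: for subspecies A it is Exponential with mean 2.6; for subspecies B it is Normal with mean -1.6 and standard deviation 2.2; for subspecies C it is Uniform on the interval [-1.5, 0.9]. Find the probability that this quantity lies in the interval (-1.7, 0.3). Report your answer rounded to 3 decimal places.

Conditional on each subspecies, P(-1.7 < X < 0.3): A: 0.108977; B: 0.324234; C: 0.75.
By total probability, P(-1.7 < X < 0.3) = 0.36·0.108977 + 0.36·0.324234 + 0.28·0.75 = 0.365956.

0.366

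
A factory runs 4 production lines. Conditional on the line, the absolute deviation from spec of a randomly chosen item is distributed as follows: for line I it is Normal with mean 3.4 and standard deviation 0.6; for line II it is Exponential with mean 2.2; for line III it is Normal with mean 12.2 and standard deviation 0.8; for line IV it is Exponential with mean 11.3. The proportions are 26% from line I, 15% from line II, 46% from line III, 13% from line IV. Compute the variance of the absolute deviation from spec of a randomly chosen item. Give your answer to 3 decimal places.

Per component, I: μ=3.4, E[X²]=11.92; II: μ=2.2, E[X²]=9.68; III: μ=12.2, E[X²]=149.48; IV: μ=11.3, E[X²]=255.38.
E[X] = 0.26·3.4 + 0.15·2.2 + 0.46·12.2 + 0.13·11.3 = 8.295.
E[X²] = 0.26·11.92 + 0.15·9.68 + 0.46·149.48 + 0.13·255.38 = 106.511.
Var(X) = E[X²] − (E[X])² = 106.511 − 68.807 = 37.7044.

37.704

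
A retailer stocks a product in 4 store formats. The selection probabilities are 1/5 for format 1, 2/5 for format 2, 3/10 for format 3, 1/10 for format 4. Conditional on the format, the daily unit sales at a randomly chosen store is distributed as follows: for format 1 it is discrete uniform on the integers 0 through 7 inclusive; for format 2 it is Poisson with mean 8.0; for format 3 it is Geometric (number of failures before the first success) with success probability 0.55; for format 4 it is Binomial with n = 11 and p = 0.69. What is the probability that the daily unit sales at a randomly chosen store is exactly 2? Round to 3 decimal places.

0.063

Conditional on each format, P(X = 2): 1: 0.125; 2: 0.0107348; 3: 0.111375; 4: 0.000692335.
By total probability, P(X = 2) = 0.2·0.125 + 0.4·0.0107348 + 0.3·0.111375 + 0.1·0.000692335 = 0.0627757.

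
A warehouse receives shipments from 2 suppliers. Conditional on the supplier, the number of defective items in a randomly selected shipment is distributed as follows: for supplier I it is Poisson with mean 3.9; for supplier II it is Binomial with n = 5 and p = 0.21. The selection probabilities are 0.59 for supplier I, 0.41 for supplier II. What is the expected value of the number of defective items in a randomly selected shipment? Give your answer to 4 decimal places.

2.7315

Component means — I: 3.9; II: 1.05.
E[X] = 0.59·3.9 + 0.41·1.05 = 2.7315.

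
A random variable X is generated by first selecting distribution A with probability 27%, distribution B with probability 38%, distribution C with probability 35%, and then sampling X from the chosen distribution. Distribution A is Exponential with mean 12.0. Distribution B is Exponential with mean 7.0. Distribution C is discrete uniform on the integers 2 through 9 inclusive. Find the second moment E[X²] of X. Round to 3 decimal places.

For each component E[X²] = Var + (mean)², giving A: 288; B: 98; C: 35.5.
Overall E[X²] = 0.27·288 + 0.38·98 + 0.35·35.5 = 127.425.

127.425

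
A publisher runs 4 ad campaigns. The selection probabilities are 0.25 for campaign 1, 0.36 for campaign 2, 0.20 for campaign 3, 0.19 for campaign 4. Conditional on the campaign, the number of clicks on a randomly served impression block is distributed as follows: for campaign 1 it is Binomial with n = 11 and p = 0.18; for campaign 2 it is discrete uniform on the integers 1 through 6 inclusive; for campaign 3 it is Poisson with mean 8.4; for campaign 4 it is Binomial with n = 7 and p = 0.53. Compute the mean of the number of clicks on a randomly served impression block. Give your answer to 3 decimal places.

4.140

Component means — 1: 1.98; 2: 3.5; 3: 8.4; 4: 3.71.
E[X] = 0.25·1.98 + 0.36·3.5 + 0.2·8.4 + 0.19·3.71 = 4.1399.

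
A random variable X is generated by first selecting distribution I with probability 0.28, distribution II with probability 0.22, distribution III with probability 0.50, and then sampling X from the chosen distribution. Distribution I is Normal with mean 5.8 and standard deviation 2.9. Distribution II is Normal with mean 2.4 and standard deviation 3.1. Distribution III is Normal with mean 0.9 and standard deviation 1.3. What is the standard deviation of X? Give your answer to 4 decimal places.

Per component, I: μ=5.8, E[X²]=42.05; II: μ=2.4, E[X²]=15.37; III: μ=0.9, E[X²]=2.5.
E[X] = 0.28·5.8 + 0.22·2.4 + 0.5·0.9 = 2.602.
E[X²] = 0.28·42.05 + 0.22·15.37 + 0.5·2.5 = 16.4054.
Var(X) = E[X²] − (E[X])² = 16.4054 − 6.7704 = 9.635.
SD(X) = √9.635 = 3.10403.

3.1040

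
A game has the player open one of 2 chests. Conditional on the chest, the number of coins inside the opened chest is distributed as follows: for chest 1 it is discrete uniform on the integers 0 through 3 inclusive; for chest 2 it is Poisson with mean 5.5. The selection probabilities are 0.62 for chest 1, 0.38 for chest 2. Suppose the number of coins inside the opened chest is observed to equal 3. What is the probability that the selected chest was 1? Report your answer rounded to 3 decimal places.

Likelihoods P(X=3 | ·): 1: 0.25; 2: 0.113323.
Posterior ∝ prior × likelihood. Numerator for 1: 0.62·0.25 = 0.155.
Normalizing constant: 0.62·0.25 + 0.38·0.113323 = 0.198063.
P(1 | observation) = 0.155 / 0.198063 = 0.782581.

0.783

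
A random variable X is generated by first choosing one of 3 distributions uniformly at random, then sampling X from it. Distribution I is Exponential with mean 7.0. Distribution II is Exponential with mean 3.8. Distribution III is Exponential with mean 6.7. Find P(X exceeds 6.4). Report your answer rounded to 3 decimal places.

0.324

Conditional on each component, P(X > 6.4): I: 0.400803; II: 0.185591; III: 0.384726.
By total probability, P(X > 6.4) = 0.333333·0.400803 + 0.333333·0.185591 + 0.333333·0.384726 = 0.323707.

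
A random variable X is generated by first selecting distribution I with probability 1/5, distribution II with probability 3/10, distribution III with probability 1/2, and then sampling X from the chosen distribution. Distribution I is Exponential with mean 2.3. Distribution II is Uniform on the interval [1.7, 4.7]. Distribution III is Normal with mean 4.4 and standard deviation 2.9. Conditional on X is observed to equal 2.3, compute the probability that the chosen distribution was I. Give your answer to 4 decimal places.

0.1730

Likelihoods f(2.3 | ·): I: 0.159948; II: 0.333333; III: 0.105839.
Posterior ∝ prior × likelihood. Numerator for I: 0.2·0.159948 = 0.0319895.
Normalizing constant: 0.2·0.159948 + 0.3·0.333333 + 0.5·0.105839 = 0.184909.
P(I | observation) = 0.0319895 / 0.184909 = 0.173001.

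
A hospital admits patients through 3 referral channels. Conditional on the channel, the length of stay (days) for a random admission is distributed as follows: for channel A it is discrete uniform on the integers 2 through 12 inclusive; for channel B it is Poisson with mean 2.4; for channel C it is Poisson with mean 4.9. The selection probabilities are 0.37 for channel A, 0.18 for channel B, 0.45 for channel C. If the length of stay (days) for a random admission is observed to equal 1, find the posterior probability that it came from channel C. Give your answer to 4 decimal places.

0.2953

Likelihoods P(X=1 | ·): A: 0; B: 0.217723; C: 0.0364883.
Posterior ∝ prior × likelihood. Numerator for C: 0.45·0.0364883 = 0.0164197.
Normalizing constant: 0.37·0 + 0.18·0.217723 + 0.45·0.0364883 = 0.0556099.
P(C | observation) = 0.0164197 / 0.0556099 = 0.295266.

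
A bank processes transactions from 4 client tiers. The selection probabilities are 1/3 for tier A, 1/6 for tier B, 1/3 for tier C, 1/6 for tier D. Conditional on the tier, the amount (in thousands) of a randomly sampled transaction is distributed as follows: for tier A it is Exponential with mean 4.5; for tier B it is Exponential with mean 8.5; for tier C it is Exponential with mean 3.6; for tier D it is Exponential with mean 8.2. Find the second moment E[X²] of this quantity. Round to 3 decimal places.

For each component E[X²] = Var + (mean)², giving A: 40.5; B: 144.5; C: 25.92; D: 134.48.
Overall E[X²] = 0.333333·40.5 + 0.166667·144.5 + 0.333333·25.92 + 0.166667·134.48 = 68.6367.

68.637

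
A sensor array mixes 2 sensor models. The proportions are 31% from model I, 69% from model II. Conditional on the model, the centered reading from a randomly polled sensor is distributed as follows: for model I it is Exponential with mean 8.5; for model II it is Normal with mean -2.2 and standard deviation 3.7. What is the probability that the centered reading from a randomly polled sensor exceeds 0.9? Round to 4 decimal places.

0.4176

Conditional on each model, P(X > 0.9): I: 0.89953; II: 0.201061.
By total probability, P(X > 0.9) = 0.31·0.89953 + 0.69·0.201061 = 0.417586.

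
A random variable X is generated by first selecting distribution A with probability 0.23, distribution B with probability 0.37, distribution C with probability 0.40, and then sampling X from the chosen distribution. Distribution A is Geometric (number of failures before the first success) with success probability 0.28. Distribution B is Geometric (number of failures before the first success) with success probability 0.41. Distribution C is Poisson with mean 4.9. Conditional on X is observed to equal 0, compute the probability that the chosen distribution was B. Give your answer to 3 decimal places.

0.692

Likelihoods P(X=0 | ·): A: 0.28; B: 0.41; C: 0.00744658.
Posterior ∝ prior × likelihood. Numerator for B: 0.37·0.41 = 0.1517.
Normalizing constant: 0.23·0.28 + 0.37·0.41 + 0.4·0.00744658 = 0.219079.
P(B | observation) = 0.1517 / 0.219079 = 0.692445.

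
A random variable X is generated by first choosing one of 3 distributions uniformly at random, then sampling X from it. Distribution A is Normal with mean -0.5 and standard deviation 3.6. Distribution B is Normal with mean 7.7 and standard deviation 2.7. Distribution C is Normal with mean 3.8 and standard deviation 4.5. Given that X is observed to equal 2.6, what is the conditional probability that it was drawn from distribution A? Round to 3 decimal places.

Likelihoods f(2.6 | ·): A: 0.0764875; B: 0.0248191; C: 0.0855571.
Posterior ∝ prior × likelihood. Numerator for A: 0.333333·0.0764875 = 0.0254958.
Normalizing constant: 0.333333·0.0764875 + 0.333333·0.0248191 + 0.333333·0.0855571 = 0.0622879.
P(A | observation) = 0.0254958 / 0.0622879 = 0.409322.

0.409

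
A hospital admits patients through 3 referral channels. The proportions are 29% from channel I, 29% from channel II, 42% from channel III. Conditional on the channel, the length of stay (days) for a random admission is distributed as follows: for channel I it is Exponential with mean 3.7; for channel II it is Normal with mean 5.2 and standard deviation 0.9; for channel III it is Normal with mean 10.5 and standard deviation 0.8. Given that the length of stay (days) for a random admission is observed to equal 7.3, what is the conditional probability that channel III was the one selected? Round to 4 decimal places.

Likelihoods f(7.3 | ·): I: 0.0375792; II: 0.0291354; III: 0.000167288.
Posterior ∝ prior × likelihood. Numerator for III: 0.42·0.000167288 = 7.02609e-05.
Normalizing constant: 0.29·0.0375792 + 0.29·0.0291354 + 0.42·0.000167288 = 0.0194175.
P(III | observation) = 7.02609e-05 / 0.0194175 = 0.00361843.

0.0036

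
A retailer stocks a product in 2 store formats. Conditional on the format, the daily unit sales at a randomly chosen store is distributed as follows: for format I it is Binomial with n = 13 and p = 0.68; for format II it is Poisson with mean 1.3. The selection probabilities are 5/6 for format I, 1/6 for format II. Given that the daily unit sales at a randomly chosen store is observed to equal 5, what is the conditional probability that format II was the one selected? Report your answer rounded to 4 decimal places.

0.0758

Likelihoods P(X=5 | ·): I: 0.0205742; II: 0.00843243.
Posterior ∝ prior × likelihood. Numerator for II: 0.166667·0.00843243 = 0.0014054.
Normalizing constant: 0.833333·0.0205742 + 0.166667·0.00843243 = 0.0185506.
P(II | observation) = 0.0014054 / 0.0185506 = 0.0757607.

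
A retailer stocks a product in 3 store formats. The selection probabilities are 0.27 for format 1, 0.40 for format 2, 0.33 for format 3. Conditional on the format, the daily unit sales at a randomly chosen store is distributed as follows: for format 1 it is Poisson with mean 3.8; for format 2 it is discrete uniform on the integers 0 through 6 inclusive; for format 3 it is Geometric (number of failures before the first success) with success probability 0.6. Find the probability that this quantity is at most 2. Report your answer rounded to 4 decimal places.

Conditional on each format, P(X ≤ 2): 1: 0.268897; 2: 0.428571; 3: 0.936.
By total probability, P(X ≤ 2) = 0.27·0.268897 + 0.4·0.428571 + 0.33·0.936 = 0.552911.

0.5529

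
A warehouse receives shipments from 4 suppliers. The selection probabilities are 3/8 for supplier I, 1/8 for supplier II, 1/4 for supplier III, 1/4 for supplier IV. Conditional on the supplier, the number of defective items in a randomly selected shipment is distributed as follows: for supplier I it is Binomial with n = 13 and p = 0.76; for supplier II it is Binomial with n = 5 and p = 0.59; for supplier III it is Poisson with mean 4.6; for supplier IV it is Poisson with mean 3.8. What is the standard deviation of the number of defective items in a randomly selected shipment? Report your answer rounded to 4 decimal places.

Per component, I: μ=9.88, E[X²]=99.9856; II: μ=2.95, E[X²]=9.912; III: μ=4.6, E[X²]=25.76; IV: μ=3.8, E[X²]=18.24.
E[X] = 0.375·9.88 + 0.125·2.95 + 0.25·4.6 + 0.25·3.8 = 6.17375.
E[X²] = 0.375·99.9856 + 0.125·9.912 + 0.25·25.76 + 0.25·18.24 = 49.7336.
Var(X) = E[X²] − (E[X])² = 49.7336 − 38.1152 = 11.6184.
SD(X) = √11.6184 = 3.40858.

3.4086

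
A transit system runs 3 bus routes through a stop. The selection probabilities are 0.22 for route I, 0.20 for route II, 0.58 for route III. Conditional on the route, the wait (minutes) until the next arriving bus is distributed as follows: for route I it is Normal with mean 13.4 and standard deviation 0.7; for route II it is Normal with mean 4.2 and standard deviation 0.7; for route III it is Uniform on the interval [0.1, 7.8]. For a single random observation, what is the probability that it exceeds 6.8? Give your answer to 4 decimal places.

0.2953

Conditional on each route, P(X > 6.8): I: 1; II: 0.000101889; III: 0.12987.
By total probability, P(X > 6.8) = 0.22·1 + 0.2·0.000101889 + 0.58·0.12987 = 0.295345.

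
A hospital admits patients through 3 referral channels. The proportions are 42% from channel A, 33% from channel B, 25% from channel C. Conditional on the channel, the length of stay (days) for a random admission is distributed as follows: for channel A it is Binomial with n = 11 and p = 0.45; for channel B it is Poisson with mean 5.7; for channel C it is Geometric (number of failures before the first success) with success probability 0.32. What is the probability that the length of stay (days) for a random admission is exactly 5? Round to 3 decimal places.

0.166

Conditional on each channel, P(X = 5): A: 0.235983; B: 0.16777; C: 0.0465259.
By total probability, P(X = 5) = 0.42·0.235983 + 0.33·0.16777 + 0.25·0.0465259 = 0.166108.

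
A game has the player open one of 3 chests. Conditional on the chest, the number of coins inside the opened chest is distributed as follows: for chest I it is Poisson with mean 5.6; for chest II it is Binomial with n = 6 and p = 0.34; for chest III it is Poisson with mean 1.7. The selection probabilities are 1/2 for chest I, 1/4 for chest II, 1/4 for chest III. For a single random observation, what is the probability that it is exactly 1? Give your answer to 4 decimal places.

0.1519

Conditional on each chest, P(X = 1): I: 0.020708; II: 0.255476; III: 0.310562.
By total probability, P(X = 1) = 0.5·0.020708 + 0.25·0.255476 + 0.25·0.310562 = 0.151863.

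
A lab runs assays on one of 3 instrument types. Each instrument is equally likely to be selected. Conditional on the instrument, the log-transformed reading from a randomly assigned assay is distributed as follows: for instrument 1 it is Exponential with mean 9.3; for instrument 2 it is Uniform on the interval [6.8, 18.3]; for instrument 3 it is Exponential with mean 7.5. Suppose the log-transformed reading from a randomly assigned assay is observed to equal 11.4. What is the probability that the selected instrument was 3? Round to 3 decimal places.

0.197

Likelihoods f(11.4 | ·): 1: 0.0315614; 2: 0.0869565; 3: 0.0291616.
Posterior ∝ prior × likelihood. Numerator for 3: 0.333333·0.0291616 = 0.00972053.
Normalizing constant: 0.333333·0.0315614 + 0.333333·0.0869565 + 0.333333·0.0291616 = 0.0492265.
P(3 | observation) = 0.00972053 / 0.0492265 = 0.197465.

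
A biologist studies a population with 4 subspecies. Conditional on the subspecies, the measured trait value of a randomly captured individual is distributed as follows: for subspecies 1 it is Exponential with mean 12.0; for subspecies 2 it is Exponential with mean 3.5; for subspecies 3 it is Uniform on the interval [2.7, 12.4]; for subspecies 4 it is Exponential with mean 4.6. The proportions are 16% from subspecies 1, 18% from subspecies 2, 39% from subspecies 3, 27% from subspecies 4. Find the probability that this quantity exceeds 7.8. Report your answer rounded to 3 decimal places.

Conditional on each subspecies, P(X > 7.8): 1: 0.522046; 2: 0.107682; 3: 0.474227; 4: 0.18348.
By total probability, P(X > 7.8) = 0.16·0.522046 + 0.18·0.107682 + 0.39·0.474227 + 0.27·0.18348 = 0.337398.

0.337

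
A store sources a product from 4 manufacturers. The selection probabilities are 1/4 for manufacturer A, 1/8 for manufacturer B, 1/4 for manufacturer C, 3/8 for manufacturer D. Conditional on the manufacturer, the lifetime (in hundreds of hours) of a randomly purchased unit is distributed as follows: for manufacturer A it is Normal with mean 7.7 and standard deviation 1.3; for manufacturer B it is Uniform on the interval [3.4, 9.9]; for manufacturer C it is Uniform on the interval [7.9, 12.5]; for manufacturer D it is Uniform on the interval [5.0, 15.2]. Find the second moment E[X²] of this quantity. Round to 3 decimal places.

89.169

For each component E[X²] = Var + (mean)², giving A: 60.98; B: 47.7433; C: 105.803; D: 110.68.
Overall E[X²] = 0.25·60.98 + 0.125·47.7433 + 0.25·105.803 + 0.375·110.68 = 89.1687.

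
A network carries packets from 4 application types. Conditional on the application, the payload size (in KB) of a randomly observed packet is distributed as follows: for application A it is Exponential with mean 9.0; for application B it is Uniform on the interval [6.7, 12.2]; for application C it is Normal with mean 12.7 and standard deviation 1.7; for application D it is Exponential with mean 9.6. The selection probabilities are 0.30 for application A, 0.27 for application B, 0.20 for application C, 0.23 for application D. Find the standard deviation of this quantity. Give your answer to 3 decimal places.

6.974

Per component, A: μ=9, E[X²]=162; B: μ=9.45, E[X²]=91.8233; C: μ=12.7, E[X²]=164.18; D: μ=9.6, E[X²]=184.32.
E[X] = 0.3·9 + 0.27·9.45 + 0.2·12.7 + 0.23·9.6 = 9.9995.
E[X²] = 0.3·162 + 0.27·91.8233 + 0.2·164.18 + 0.23·184.32 = 148.622.
Var(X) = E[X²] − (E[X])² = 148.622 − 99.99 = 48.6319.
SD(X) = √48.6319 = 6.97366.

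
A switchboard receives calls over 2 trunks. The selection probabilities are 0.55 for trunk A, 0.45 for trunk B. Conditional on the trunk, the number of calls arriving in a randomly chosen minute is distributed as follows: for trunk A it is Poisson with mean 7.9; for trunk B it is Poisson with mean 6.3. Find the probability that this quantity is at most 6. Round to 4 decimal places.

0.4304

Conditional on each trunk, P(X ≤ 6): A: 0.32574; B: 0.558233.
By total probability, P(X ≤ 6) = 0.55·0.32574 + 0.45·0.558233 = 0.430362.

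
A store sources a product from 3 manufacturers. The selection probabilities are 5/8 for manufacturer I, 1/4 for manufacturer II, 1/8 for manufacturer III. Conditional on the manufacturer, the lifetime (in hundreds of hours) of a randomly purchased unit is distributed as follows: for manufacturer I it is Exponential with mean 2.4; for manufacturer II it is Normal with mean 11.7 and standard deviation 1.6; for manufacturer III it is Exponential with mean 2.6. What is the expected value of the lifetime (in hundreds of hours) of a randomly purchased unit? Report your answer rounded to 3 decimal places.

4.750

Component means — I: 2.4; II: 11.7; III: 2.6.
E[X] = 0.625·2.4 + 0.25·11.7 + 0.125·2.6 = 4.75.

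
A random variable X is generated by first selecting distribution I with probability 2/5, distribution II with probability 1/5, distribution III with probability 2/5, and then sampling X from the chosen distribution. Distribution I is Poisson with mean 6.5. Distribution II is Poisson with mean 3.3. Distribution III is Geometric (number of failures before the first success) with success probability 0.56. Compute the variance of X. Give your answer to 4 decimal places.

10.3706

Per component, I: μ=6.5, E[X²]=48.75; II: μ=3.3, E[X²]=14.19; III: μ=0.785714, E[X²]=2.02041.
E[X] = 0.4·6.5 + 0.2·3.3 + 0.4·0.785714 = 3.57429.
E[X²] = 0.4·48.75 + 0.2·14.19 + 0.4·2.02041 = 23.1462.
Var(X) = E[X²] − (E[X])² = 23.1462 − 12.7755 = 10.3706.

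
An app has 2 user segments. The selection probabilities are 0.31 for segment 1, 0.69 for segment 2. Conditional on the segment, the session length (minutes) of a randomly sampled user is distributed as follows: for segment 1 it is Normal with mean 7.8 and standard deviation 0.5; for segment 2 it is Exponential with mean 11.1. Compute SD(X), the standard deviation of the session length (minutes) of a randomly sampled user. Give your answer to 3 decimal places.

Per component, 1: μ=7.8, E[X²]=61.09; 2: μ=11.1, E[X²]=246.42.
E[X] = 0.31·7.8 + 0.69·11.1 = 10.077.
E[X²] = 0.31·61.09 + 0.69·246.42 = 188.968.
Var(X) = E[X²] − (E[X])² = 188.968 − 101.546 = 87.4218.
SD(X) = √87.4218 = 9.34996.

9.350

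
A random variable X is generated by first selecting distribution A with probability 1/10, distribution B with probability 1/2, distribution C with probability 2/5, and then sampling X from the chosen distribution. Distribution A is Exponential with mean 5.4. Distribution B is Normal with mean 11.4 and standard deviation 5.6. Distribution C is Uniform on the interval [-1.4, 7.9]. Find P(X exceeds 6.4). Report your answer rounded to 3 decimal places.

Conditional on each component, P(X > 6.4): A: 0.30569; B: 0.814033; C: 0.16129.
By total probability, P(X > 6.4) = 0.1·0.30569 + 0.5·0.814033 + 0.4·0.16129 = 0.502102.

0.502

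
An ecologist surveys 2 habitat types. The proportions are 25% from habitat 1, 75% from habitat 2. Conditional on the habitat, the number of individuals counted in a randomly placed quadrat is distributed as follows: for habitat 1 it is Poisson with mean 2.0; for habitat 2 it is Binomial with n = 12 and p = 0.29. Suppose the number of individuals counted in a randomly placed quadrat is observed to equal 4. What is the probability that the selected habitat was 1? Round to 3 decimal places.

0.117

Likelihoods P(X=4 | ·): 1: 0.0902235; 2: 0.226081.
Posterior ∝ prior × likelihood. Numerator for 1: 0.25·0.0902235 = 0.0225559.
Normalizing constant: 0.25·0.0902235 + 0.75·0.226081 = 0.192117.
P(1 | observation) = 0.0225559 / 0.192117 = 0.117407.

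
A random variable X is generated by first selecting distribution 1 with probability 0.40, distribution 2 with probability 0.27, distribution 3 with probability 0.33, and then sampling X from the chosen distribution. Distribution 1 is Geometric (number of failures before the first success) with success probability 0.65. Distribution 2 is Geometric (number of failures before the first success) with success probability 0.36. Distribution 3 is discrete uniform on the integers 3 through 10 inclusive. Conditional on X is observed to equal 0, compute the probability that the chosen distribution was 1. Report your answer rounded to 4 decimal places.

Likelihoods P(X=0 | ·): 1: 0.65; 2: 0.36; 3: 0.
Posterior ∝ prior × likelihood. Numerator for 1: 0.4·0.65 = 0.26.
Normalizing constant: 0.4·0.65 + 0.27·0.36 + 0.33·0 = 0.3572.
P(1 | observation) = 0.26 / 0.3572 = 0.727884.

0.7279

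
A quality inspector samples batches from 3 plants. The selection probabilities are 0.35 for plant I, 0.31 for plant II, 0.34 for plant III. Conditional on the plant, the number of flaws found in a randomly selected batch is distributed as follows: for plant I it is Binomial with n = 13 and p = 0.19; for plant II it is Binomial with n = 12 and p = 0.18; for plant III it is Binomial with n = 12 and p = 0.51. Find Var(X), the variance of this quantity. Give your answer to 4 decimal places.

Per component, I: μ=2.47, E[X²]=8.1016; II: μ=2.16, E[X²]=6.4368; III: μ=6.12, E[X²]=40.4532.
E[X] = 0.35·2.47 + 0.31·2.16 + 0.34·6.12 = 3.6149.
E[X²] = 0.35·8.1016 + 0.31·6.4368 + 0.34·40.4532 = 18.5851.
Var(X) = E[X²] − (E[X])² = 18.5851 − 13.0675 = 5.51755.

5.5176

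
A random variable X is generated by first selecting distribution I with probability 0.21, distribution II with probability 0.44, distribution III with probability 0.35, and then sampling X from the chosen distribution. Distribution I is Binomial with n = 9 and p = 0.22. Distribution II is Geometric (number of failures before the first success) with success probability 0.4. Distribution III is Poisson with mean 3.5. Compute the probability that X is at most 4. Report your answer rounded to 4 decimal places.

Conditional on each component, P(X ≤ 4): I: 0.970858; II: 0.92224; III: 0.725445.
By total probability, P(X ≤ 4) = 0.21·0.970858 + 0.44·0.92224 + 0.35·0.725445 = 0.863572.

0.8636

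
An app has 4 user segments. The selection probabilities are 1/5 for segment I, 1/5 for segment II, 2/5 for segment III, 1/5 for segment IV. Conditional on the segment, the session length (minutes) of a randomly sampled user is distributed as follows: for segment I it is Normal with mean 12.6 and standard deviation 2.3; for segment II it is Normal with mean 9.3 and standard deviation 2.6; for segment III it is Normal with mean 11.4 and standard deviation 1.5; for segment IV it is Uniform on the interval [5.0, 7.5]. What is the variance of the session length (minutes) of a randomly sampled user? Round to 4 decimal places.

Per component, I: μ=12.6, E[X²]=164.05; II: μ=9.3, E[X²]=93.25; III: μ=11.4, E[X²]=132.21; IV: μ=6.25, E[X²]=39.5833.
E[X] = 0.2·12.6 + 0.2·9.3 + 0.4·11.4 + 0.2·6.25 = 10.19.
E[X²] = 0.2·164.05 + 0.2·93.25 + 0.4·132.21 + 0.2·39.5833 = 112.261.
Var(X) = E[X²] − (E[X])² = 112.261 − 103.836 = 8.42457.

8.4246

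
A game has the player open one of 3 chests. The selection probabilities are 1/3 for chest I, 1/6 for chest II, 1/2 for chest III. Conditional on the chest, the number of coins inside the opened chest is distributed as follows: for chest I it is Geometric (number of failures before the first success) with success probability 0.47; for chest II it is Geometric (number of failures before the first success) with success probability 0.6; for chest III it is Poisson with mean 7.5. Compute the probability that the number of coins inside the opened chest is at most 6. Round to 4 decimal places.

0.6849

Conditional on each chest, P(X ≤ 6): I: 0.988253; II: 0.998362; III: 0.378155.
By total probability, P(X ≤ 6) = 0.333333·0.988253 + 0.166667·0.998362 + 0.5·0.378155 = 0.684889.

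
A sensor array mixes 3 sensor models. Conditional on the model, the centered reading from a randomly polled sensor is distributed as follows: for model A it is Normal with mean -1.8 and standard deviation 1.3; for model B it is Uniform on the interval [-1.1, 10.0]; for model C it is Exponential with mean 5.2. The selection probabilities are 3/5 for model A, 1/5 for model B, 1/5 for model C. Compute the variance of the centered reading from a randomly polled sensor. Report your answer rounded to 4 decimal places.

Per component, A: μ=-1.8, E[X²]=4.93; B: μ=4.45, E[X²]=30.07; C: μ=5.2, E[X²]=54.08.
E[X] = 0.6·-1.8 + 0.2·4.45 + 0.2·5.2 = 0.85.
E[X²] = 0.6·4.93 + 0.2·30.07 + 0.2·54.08 = 19.788.
Var(X) = E[X²] − (E[X])² = 19.788 − 0.7225 = 19.0655.

19.0655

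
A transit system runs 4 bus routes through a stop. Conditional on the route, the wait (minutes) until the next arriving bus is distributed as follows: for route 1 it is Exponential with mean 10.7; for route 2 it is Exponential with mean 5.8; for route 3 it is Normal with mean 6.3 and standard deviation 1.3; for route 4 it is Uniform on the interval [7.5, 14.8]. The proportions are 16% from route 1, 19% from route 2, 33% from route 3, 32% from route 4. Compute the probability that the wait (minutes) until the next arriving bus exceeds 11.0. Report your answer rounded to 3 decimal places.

Conditional on each route, P(X > 11.0): 1: 0.357708; 2: 0.150085; 3: 0.000149951; 4: 0.520548.
By total probability, P(X > 11.0) = 0.16·0.357708 + 0.19·0.150085 + 0.33·0.000149951 + 0.32·0.520548 = 0.252374.

0.252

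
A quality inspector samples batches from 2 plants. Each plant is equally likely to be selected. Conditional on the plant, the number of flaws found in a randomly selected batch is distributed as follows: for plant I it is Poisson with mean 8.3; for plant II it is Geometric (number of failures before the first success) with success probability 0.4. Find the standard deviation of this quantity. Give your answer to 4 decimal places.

4.1934

Per component, I: μ=8.3, E[X²]=77.19; II: μ=1.5, E[X²]=6.
E[X] = 0.5·8.3 + 0.5·1.5 = 4.9.
E[X²] = 0.5·77.19 + 0.5·6 = 41.595.
Var(X) = E[X²] − (E[X])² = 41.595 − 24.01 = 17.585.
SD(X) = √17.585 = 4.19345.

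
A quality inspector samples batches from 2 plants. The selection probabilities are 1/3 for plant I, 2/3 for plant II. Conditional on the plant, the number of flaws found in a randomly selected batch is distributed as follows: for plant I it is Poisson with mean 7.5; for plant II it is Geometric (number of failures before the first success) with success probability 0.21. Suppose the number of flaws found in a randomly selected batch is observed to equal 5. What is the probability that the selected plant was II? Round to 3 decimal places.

Likelihoods P(X=5 | ·): I: 0.109375; II: 0.0646182.
Posterior ∝ prior × likelihood. Numerator for II: 0.666667·0.0646182 = 0.0430788.
Normalizing constant: 0.333333·0.109375 + 0.666667·0.0646182 = 0.079537.
P(II | observation) = 0.0430788 / 0.079537 = 0.54162.

0.542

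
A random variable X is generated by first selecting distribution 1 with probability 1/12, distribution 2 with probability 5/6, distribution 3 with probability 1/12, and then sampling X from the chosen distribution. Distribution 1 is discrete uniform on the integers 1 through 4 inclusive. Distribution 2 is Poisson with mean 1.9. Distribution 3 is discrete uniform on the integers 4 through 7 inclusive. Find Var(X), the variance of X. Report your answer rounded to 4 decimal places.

Per component, 1: μ=2.5, E[X²]=7.5; 2: μ=1.9, E[X²]=5.51; 3: μ=5.5, E[X²]=31.5.
E[X] = 0.0833333·2.5 + 0.833333·1.9 + 0.0833333·5.5 = 2.25.
E[X²] = 0.0833333·7.5 + 0.833333·5.51 + 0.0833333·31.5 = 7.84167.
Var(X) = E[X²] − (E[X])² = 7.84167 − 5.0625 = 2.77917.

2.7792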